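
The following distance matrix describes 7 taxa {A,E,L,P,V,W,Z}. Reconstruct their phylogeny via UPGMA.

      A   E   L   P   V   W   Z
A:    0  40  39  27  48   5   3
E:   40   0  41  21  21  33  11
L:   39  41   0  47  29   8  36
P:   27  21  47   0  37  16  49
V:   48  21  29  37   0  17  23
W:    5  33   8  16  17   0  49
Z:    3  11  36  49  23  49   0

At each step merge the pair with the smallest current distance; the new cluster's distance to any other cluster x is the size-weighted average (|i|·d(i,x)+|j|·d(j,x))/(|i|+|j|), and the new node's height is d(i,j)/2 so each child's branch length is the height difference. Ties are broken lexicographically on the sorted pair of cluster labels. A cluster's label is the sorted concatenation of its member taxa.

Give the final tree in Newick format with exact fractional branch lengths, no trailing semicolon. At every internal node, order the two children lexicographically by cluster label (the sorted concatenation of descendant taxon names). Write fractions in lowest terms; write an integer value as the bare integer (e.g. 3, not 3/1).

step 1: merge (A,Z) at d=3; branch lengths A→3/2, Z→3/2; new cluster AZ
  updated: d(AZ,E)=51/2, d(AZ,L)=75/2, d(AZ,P)=38, d(AZ,V)=71/2, d(AZ,W)=27
step 2: merge (L,W) at d=8; branch lengths L→4, W→4; new cluster LW
  updated: d(AZ,LW)=129/4, d(E,LW)=37, d(LW,P)=63/2, d(LW,V)=23
step 3: merge (E,P) at d=21; branch lengths E→21/2, P→21/2; new cluster EP
  updated: d(AZ,EP)=127/4, d(EP,LW)=137/4, d(EP,V)=29
step 4: merge (LW,V) at d=23; branch lengths LW→15/2, V→23/2; new cluster LVW
  updated: d(AZ,LVW)=100/3, d(EP,LVW)=65/2
step 5: merge (AZ,EP) at d=127/4; branch lengths AZ→115/8, EP→43/8; new cluster AEPZ
  updated: d(AEPZ,LVW)=395/12
step 6: merge (AEPZ,LVW) at d=395/12; branch lengths AEPZ→7/12, LVW→119/24; new cluster AELPVWZ
final tree: (((A:3/2,Z:3/2):115/8,(E:21/2,P:21/2):43/8):7/12,((L:4,W:4):15/2,V:23/2):119/24)
total length: 1831/24

(((A:3/2,Z:3/2):115/8,(E:21/2,P:21/2):43/8):7/12,((L:4,W:4):15/2,V:23/2):119/24)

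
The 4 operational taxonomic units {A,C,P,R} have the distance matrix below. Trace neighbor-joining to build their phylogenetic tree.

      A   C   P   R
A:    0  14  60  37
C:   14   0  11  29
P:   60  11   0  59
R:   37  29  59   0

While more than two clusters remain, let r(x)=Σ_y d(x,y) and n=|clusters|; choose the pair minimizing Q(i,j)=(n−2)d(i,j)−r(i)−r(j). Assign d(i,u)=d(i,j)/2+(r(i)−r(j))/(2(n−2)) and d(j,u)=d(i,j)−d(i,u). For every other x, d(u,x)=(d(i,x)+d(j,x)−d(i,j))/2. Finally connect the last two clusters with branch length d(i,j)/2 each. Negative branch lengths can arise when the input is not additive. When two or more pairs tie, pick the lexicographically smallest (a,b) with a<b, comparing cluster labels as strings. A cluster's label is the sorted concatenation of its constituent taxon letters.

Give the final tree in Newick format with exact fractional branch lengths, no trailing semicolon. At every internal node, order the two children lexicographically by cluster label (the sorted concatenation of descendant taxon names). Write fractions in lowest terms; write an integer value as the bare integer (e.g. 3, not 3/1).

step 1: merge (A,R) at d=37, Q=-162; branch lengths A→15, R→22; new cluster AR
  updated: d(AR,C)=3, d(AR,P)=41
step 2: merge (AR,C) at d=3, Q=-55; branch lengths AR→33/2, C→-27/2; new cluster ACR
  updated: d(ACR,P)=49/2
step 3: merge (ACR,P) at d=49/2; branch lengths ACR→49/4, P→49/4; new cluster ACPR
final tree: (((A:15,R:22):33/2,C:-27/2):49/4,P:49/4)
total length: 129/2

(((A:15,R:22):33/2,C:-27/2):49/4,P:49/4)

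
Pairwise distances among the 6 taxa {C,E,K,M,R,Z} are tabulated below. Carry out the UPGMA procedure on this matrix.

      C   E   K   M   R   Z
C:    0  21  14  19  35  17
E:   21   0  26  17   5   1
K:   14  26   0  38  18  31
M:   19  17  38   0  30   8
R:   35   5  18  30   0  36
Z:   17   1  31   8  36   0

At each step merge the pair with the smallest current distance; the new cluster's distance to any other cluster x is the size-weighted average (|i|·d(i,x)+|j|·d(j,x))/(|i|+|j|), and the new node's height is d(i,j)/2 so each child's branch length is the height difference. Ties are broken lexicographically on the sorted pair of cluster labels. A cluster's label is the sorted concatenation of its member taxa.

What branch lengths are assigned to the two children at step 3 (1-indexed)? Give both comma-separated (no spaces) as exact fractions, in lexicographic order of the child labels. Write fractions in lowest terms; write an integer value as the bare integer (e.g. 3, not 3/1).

step 1: merge (E,Z) at d=1; branch lengths E→1/2, Z→1/2; new cluster EZ
  updated: d(C,EZ)=19, d(EZ,K)=57/2, d(EZ,M)=25/2, d(EZ,R)=41/2
step 2: merge (EZ,M) at d=25/2; branch lengths EZ→23/4, M→25/4; new cluster EMZ
  updated: d(C,EMZ)=19, d(EMZ,K)=95/3, d(EMZ,R)=71/3
step 3: merge (C,K) at d=14; branch lengths C→7, K→7; new cluster CK
  updated: d(CK,EMZ)=76/3, d(CK,R)=53/2
step 4: merge (EMZ,R) at d=71/3; branch lengths EMZ→67/12, R→71/6; new cluster EMRZ
  updated: d(CK,EMRZ)=205/8
step 5: merge (CK,EMRZ) at d=205/8; branch lengths CK→93/16, EMRZ→47/48; new cluster CEKMRZ
final tree: ((C:7,K:7):93/16,(((E:1/2,Z:1/2):23/4,M:25/4):67/12,R:71/6):47/48)
total length: 1229/24

7,7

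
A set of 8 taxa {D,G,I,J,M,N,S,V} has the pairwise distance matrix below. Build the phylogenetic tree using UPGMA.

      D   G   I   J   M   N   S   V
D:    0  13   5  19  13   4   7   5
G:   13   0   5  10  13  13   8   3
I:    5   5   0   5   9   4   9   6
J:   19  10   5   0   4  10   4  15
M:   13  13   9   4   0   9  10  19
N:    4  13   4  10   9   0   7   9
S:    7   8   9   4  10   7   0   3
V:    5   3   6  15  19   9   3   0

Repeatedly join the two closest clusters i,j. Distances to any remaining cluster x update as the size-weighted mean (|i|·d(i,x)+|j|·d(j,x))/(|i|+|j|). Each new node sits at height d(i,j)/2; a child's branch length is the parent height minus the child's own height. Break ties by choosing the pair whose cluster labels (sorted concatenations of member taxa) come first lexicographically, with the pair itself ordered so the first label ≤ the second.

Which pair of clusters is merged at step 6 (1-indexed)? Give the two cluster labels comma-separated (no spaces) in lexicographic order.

DIN,GSV

1. join G+V (d=3) ⇒ GV; edges |G|=3/2, |V|=3/2
  updated: d(D,GV)=9, d(GV,I)=11/2, d(GV,J)=25/2, d(GV,M)=16, d(GV,N)=11, d(GV,S)=11/2
2. join D+N (d=4) ⇒ DN; edges |D|=2, |N|=2
  updated: d(DN,GV)=10, d(DN,I)=9/2, d(DN,J)=29/2, d(DN,M)=11, d(DN,S)=7
3. join J+M (d=4) ⇒ JM; edges |J|=2, |M|=2
  updated: d(DN,JM)=51/4, d(GV,JM)=57/4, d(I,JM)=7, d(JM,S)=7
4. join DN+I (d=9/2) ⇒ DIN; edges |DN|=1/4, |I|=9/4
  updated: d(DIN,GV)=17/2, d(DIN,JM)=65/6, d(DIN,S)=23/3
5. join GV+S (d=11/2) ⇒ GSV; edges |GV|=5/4, |S|=11/4
  updated: d(DIN,GSV)=74/9, d(GSV,JM)=71/6
6. join DIN+GSV (d=74/9) ⇒ DGINSV; edges |DIN|=67/36, |GSV|=49/36
  updated: d(DGINSV,JM)=34/3
7. join DGINSV+JM (d=34/3) ⇒ DGIJMNSV; edges |DGINSV|=14/9, |JM|=11/3
final tree: ((((D:2,N:2):1/4,I:9/4):67/36,((G:3/2,V:3/2):5/4,S:11/4):49/36):14/9,(J:2,M:2):11/3)
total length: 467/18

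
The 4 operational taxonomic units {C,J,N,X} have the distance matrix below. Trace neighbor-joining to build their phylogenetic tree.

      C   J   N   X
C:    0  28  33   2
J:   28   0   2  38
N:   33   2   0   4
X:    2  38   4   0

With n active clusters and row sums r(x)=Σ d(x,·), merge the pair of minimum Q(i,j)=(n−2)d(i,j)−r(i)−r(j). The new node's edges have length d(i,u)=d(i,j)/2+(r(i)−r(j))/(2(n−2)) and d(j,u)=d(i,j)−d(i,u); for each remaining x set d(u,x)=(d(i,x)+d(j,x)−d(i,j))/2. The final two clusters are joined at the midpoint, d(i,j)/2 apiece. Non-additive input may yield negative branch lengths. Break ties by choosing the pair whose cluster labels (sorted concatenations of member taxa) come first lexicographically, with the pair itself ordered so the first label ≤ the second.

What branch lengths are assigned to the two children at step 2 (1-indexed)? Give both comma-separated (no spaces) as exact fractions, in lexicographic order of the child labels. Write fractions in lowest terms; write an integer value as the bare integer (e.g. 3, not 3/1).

95/4,33/4

1. join C+X (d=2, Q=-103) ⇒ CX; edges |C|=23/4, |X|=-15/4
  updated: d(CX,J)=32, d(CX,N)=35/2
2. join CX+J (d=32, Q=-103/2) ⇒ CJX; edges |CX|=95/4, |J|=33/4
  updated: d(CJX,N)=-25/4
3. join CJX+N (d=-25/4) ⇒ CJNX; edges |CJX|=-25/8, |N|=-25/8
final tree: (((C:23/4,X:-15/4):95/4,J:33/4):-25/8,N:-25/8)
total length: 111/4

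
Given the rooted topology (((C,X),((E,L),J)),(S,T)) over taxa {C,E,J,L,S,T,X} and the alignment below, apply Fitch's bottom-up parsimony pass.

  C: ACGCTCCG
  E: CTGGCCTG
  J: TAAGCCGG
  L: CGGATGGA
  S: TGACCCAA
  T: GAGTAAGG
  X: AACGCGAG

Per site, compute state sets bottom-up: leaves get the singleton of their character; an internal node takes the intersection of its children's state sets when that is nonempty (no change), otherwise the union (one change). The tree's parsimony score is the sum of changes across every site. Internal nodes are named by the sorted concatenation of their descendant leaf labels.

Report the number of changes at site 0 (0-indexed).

CX@0: {A} ∩ {A} = {A} (intersection, +0)
EL@0: {C} ∩ {C} = {C} (intersection, +0)
EJL@0: {C} ∪ {T} = {C,T} (union, +1)
CEJLX@0: {A} ∪ {C,T} = {A,C,T} (union, +1)
ST@0: {T} ∪ {G} = {G,T} (union, +1)
CEJLSTX@0: {A,C,T} ∩ {G,T} = {T} (intersection, +0)
CX@1: {C} ∪ {A} = {A,C} (union, +1)
EL@1: {T} ∪ {G} = {G,T} (union, +1)
EJL@1: {G,T} ∪ {A} = {A,G,T} (union, +1)
CEJLX@1: {A,C} ∩ {A,G,T} = {A} (intersection, +0)
ST@1: {G} ∪ {A} = {A,G} (union, +1)
CEJLSTX@1: {A} ∩ {A,G} = {A} (intersection, +0)
CX@2: {G} ∪ {C} = {C,G} (union, +1)
EL@2: {G} ∩ {G} = {G} (intersection, +0)
EJL@2: {G} ∪ {A} = {A,G} (union, +1)
CEJLX@2: {C,G} ∩ {A,G} = {G} (intersection, +0)
ST@2: {A} ∪ {G} = {A,G} (union, +1)
CEJLSTX@2: {G} ∩ {A,G} = {G} (intersection, +0)
CX@3: {C} ∪ {G} = {C,G} (union, +1)
EL@3: {G} ∪ {A} = {A,G} (union, +1)
EJL@3: {A,G} ∩ {G} = {G} (intersection, +0)
CEJLX@3: {C,G} ∩ {G} = {G} (intersection, +0)
ST@3: {C} ∪ {T} = {C,T} (union, +1)
CEJLSTX@3: {G} ∪ {C,T} = {C,G,T} (union, +1)
CX@4: {T} ∪ {C} = {C,T} (union, +1)
EL@4: {C} ∪ {T} = {C,T} (union, +1)
EJL@4: {C,T} ∩ {C} = {C} (intersection, +0)
CEJLX@4: {C,T} ∩ {C} = {C} (intersection, +0)
ST@4: {C} ∪ {A} = {A,C} (union, +1)
CEJLSTX@4: {C} ∩ {A,C} = {C} (intersection, +0)
CX@5: {C} ∪ {G} = {C,G} (union, +1)
EL@5: {C} ∪ {G} = {C,G} (union, +1)
EJL@5: {C,G} ∩ {C} = {C} (intersection, +0)
CEJLX@5: {C,G} ∩ {C} = {C} (intersection, +0)
ST@5: {C} ∪ {A} = {A,C} (union, +1)
CEJLSTX@5: {C} ∩ {A,C} = {C} (intersection, +0)
CX@6: {C} ∪ {A} = {A,C} (union, +1)
EL@6: {T} ∪ {G} = {G,T} (union, +1)
EJL@6: {G,T} ∩ {G} = {G} (intersection, +0)
CEJLX@6: {A,C} ∪ {G} = {A,C,G} (union, +1)
ST@6: {A} ∪ {G} = {A,G} (union, +1)
CEJLSTX@6: {A,C,G} ∩ {A,G} = {A,G} (intersection, +0)
CX@7: {G} ∩ {G} = {G} (intersection, +0)
EL@7: {G} ∪ {A} = {A,G} (union, +1)
EJL@7: {A,G} ∩ {G} = {G} (intersection, +0)
CEJLX@7: {G} ∩ {G} = {G} (intersection, +0)
ST@7: {A} ∪ {G} = {A,G} (union, +1)
CEJLSTX@7: {G} ∩ {A,G} = {G} (intersection, +0)
per-site changes: [3, 4, 3, 4, 3, 3, 4, 2]; total = 26

3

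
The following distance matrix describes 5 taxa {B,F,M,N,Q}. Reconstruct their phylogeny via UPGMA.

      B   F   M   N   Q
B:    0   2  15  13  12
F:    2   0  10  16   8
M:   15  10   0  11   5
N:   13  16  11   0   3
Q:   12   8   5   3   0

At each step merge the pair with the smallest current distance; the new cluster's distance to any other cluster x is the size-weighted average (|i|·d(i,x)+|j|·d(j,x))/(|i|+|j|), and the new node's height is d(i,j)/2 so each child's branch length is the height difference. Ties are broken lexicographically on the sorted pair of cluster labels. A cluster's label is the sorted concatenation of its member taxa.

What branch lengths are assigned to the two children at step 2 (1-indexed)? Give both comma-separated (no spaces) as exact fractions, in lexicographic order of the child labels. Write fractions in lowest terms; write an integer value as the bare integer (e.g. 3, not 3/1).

3/2,3/2

iteration 1: select B,F (d=2); attach at lengths (1, 1); label the merged cluster BF
  updated: d(BF,M)=25/2, d(BF,N)=29/2, d(BF,Q)=10
iteration 2: select N,Q (d=3); attach at lengths (3/2, 3/2); label the merged cluster NQ
  updated: d(BF,NQ)=49/4, d(M,NQ)=8
iteration 3: select M,NQ (d=8); attach at lengths (4, 5/2); label the merged cluster MNQ
  updated: d(BF,MNQ)=37/3
iteration 4: select BF,MNQ (d=37/3); attach at lengths (31/6, 13/6); label the merged cluster BFMNQ
final tree: ((B:1,F:1):31/6,(M:4,(N:3/2,Q:3/2):5/2):13/6)
total length: 113/6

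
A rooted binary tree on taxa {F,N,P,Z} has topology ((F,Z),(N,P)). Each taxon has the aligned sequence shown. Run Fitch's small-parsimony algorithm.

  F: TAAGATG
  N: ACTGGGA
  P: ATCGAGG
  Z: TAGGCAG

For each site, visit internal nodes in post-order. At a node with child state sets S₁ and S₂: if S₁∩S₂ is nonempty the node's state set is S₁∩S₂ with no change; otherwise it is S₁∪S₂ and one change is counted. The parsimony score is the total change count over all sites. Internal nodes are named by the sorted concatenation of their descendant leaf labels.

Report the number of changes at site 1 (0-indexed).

2

FZ@0: {T} ∩ {T} = {T} (intersection, +0)
NP@0: {A} ∩ {A} = {A} (intersection, +0)
FNPZ@0: {T} ∪ {A} = {A,T} (union, +1)
FZ@1: {A} ∩ {A} = {A} (intersection, +0)
NP@1: {C} ∪ {T} = {C,T} (union, +1)
FNPZ@1: {A} ∪ {C,T} = {A,C,T} (union, +1)
FZ@2: {A} ∪ {G} = {A,G} (union, +1)
NP@2: {T} ∪ {C} = {C,T} (union, +1)
FNPZ@2: {A,G} ∪ {C,T} = {A,C,G,T} (union, +1)
FZ@3: {G} ∩ {G} = {G} (intersection, +0)
NP@3: {G} ∩ {G} = {G} (intersection, +0)
FNPZ@3: {G} ∩ {G} = {G} (intersection, +0)
FZ@4: {A} ∪ {C} = {A,C} (union, +1)
NP@4: {G} ∪ {A} = {A,G} (union, +1)
FNPZ@4: {A,C} ∩ {A,G} = {A} (intersection, +0)
FZ@5: {T} ∪ {A} = {A,T} (union, +1)
NP@5: {G} ∩ {G} = {G} (intersection, +0)
FNPZ@5: {A,T} ∪ {G} = {A,G,T} (union, +1)
FZ@6: {G} ∩ {G} = {G} (intersection, +0)
NP@6: {A} ∪ {G} = {A,G} (union, +1)
FNPZ@6: {G} ∩ {A,G} = {G} (intersection, +0)
per-site changes: [1, 2, 3, 0, 2, 2, 1]; total = 11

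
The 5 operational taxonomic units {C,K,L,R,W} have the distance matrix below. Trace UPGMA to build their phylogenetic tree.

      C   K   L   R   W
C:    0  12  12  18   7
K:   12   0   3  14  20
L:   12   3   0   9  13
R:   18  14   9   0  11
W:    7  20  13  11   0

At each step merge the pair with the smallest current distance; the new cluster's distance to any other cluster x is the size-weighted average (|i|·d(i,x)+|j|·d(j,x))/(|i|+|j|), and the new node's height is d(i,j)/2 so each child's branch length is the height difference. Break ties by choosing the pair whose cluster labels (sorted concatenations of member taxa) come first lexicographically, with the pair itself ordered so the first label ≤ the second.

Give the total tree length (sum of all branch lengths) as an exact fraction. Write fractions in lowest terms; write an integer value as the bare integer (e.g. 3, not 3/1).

step 1: merge (K,L) at d=3; branch lengths K→3/2, L→3/2; new cluster KL
  updated: d(C,KL)=12, d(KL,R)=23/2, d(KL,W)=33/2
step 2: merge (C,W) at d=7; branch lengths C→7/2, W→7/2; new cluster CW
  updated: d(CW,KL)=57/4, d(CW,R)=29/2
step 3: merge (KL,R) at d=23/2; branch lengths KL→17/4, R→23/4; new cluster KLR
  updated: d(CW,KLR)=43/3
step 4: merge (CW,KLR) at d=43/3; branch lengths CW→11/3, KLR→17/12; new cluster CKLRW
final tree: ((C:7/2,W:7/2):11/3,((K:3/2,L:3/2):17/4,R:23/4):17/12)
total length: 301/12

301/12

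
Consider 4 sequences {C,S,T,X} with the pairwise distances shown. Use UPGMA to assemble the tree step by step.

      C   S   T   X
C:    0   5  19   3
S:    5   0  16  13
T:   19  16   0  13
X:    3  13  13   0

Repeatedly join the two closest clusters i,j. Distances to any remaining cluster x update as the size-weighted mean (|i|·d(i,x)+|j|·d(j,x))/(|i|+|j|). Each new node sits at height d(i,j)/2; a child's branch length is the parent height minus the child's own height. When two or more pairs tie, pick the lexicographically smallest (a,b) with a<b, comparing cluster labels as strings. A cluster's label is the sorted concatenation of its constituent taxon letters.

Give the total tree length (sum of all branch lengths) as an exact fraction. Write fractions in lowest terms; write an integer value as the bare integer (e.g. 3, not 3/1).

step 1: merge (C,X) at d=3; branch lengths C→3/2, X→3/2; new cluster CX
  updated: d(CX,S)=9, d(CX,T)=16
step 2: merge (CX,S) at d=9; branch lengths CX→3, S→9/2; new cluster CSX
  updated: d(CSX,T)=16
step 3: merge (CSX,T) at d=16; branch lengths CSX→7/2, T→8; new cluster CSTX
final tree: (((C:3/2,X:3/2):3,S:9/2):7/2,T:8)
total length: 22

22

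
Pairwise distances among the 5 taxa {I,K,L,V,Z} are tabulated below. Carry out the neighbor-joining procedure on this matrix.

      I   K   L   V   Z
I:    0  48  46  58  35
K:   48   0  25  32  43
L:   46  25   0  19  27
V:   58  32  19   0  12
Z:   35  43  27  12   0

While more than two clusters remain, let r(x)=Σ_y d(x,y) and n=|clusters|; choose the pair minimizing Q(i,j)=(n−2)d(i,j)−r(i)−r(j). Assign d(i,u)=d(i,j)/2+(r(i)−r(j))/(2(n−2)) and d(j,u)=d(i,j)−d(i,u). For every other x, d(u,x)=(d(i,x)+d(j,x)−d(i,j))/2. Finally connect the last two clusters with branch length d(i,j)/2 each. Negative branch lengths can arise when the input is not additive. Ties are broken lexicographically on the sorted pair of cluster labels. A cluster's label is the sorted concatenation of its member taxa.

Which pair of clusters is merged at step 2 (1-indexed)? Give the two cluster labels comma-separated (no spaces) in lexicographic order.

I,K

1. join V+Z (d=12, Q=-202) ⇒ VZ; edges |V|=20/3, |Z|=16/3
  updated: d(I,VZ)=81/2, d(K,VZ)=63/2, d(L,VZ)=17
2. join I+K (d=48, Q=-143) ⇒ IK; edges |I|=63/2, |K|=33/2
  updated: d(IK,L)=23/2, d(IK,VZ)=12
3. join IK+L (d=23/2, Q=-81/2) ⇒ IKL; edges |IK|=13/4, |L|=33/4
  updated: d(IKL,VZ)=35/4
4. join IKL+VZ (d=35/4) ⇒ IKLVZ; edges |IKL|=35/8, |VZ|=35/8
final tree: (((I:63/2,K:33/2):13/4,L:33/4):35/8,(V:20/3,Z:16/3):35/8)
total length: 321/4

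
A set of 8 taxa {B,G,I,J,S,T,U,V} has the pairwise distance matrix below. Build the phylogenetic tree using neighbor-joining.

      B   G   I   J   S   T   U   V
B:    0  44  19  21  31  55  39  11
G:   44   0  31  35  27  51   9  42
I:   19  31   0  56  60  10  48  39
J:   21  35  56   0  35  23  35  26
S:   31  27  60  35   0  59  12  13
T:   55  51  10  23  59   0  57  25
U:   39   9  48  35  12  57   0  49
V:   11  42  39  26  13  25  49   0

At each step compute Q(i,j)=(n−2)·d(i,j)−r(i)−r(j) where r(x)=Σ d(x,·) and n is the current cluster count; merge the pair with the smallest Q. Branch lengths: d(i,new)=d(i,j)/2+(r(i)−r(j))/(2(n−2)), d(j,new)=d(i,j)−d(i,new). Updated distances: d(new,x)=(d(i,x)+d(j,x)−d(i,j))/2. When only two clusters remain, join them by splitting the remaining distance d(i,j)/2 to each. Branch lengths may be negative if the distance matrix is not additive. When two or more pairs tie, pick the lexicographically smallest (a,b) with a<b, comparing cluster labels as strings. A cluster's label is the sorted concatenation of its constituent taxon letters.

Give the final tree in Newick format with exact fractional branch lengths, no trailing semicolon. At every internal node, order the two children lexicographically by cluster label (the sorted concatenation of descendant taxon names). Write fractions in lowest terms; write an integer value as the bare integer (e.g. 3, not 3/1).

((((B:20/3,V:13/3):85/32,(I:43/12,T:77/12):683/32):79/32,((G:93/20,U:87/20):289/32,S:191/32):431/32):377/64,J:377/64)

step 1: merge (I,T) at d=10, Q=-483; branch lengths I→43/12, T→77/12; new cluster IT
  updated: d(B,IT)=32, d(G,IT)=36, d(IT,J)=69/2, d(IT,S)=109/2, d(IT,U)=95/2, d(IT,V)=27
step 2: merge (G,U) at d=9, Q=-679/2; branch lengths G→93/20, U→87/20; new cluster GU
  updated: d(B,GU)=37, d(GU,IT)=149/4, d(GU,J)=61/2, d(GU,S)=15, d(GU,V)=41
step 3: merge (GU,S) at d=15, Q=-997/4; branch lengths GU→289/32, S→191/32; new cluster GSU
  updated: d(B,GSU)=53/2, d(GSU,IT)=307/8, d(GSU,J)=101/4, d(GSU,V)=39/2
step 4: merge (B,V) at d=11, Q=-141; branch lengths B→20/3, V→13/3; new cluster BV
  updated: d(BV,GSU)=35/2, d(BV,IT)=24, d(BV,J)=18
step 5: merge (BV,IT) at d=24, Q=-867/8; branch lengths BV→85/32, IT→683/32; new cluster BITV
  updated: d(BITV,GSU)=255/16, d(BITV,J)=57/4
step 6: merge (BITV,GSU) at d=255/16, Q=-887/16; branch lengths BITV→79/32, GSU→431/32; new cluster BGISTUV
  updated: d(BGISTUV,J)=377/32
step 7: merge (BGISTUV,J) at d=377/32; branch lengths BGISTUV→377/64, J→377/64; new cluster BGIJSTUV
final tree: ((((B:20/3,V:13/3):85/32,(I:43/12,T:77/12):683/32):79/32,((G:93/20,U:87/20):289/32,S:191/32):431/32):377/64,J:377/64)
total length: 3095/32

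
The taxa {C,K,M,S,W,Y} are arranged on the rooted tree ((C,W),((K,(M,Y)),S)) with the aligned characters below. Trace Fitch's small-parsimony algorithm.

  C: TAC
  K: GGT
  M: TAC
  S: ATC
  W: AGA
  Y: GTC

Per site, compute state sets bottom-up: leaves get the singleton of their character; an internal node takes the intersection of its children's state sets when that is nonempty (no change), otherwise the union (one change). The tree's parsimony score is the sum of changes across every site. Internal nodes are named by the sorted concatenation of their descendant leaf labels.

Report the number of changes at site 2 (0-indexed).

CW@0: {T} ∪ {A} = {A,T} (union, +1)
MY@0: {T} ∪ {G} = {G,T} (union, +1)
KMY@0: {G} ∩ {G,T} = {G} (intersection, +0)
KMSY@0: {G} ∪ {A} = {A,G} (union, +1)
CKMSWY@0: {A,T} ∩ {A,G} = {A} (intersection, +0)
CW@1: {A} ∪ {G} = {A,G} (union, +1)
MY@1: {A} ∪ {T} = {A,T} (union, +1)
KMY@1: {G} ∪ {A,T} = {A,G,T} (union, +1)
KMSY@1: {A,G,T} ∩ {T} = {T} (intersection, +0)
CKMSWY@1: {A,G} ∪ {T} = {A,G,T} (union, +1)
CW@2: {C} ∪ {A} = {A,C} (union, +1)
MY@2: {C} ∩ {C} = {C} (intersection, +0)
KMY@2: {T} ∪ {C} = {C,T} (union, +1)
KMSY@2: {C,T} ∩ {C} = {C} (intersection, +0)
CKMSWY@2: {A,C} ∩ {C} = {C} (intersection, +0)
per-site changes: [3, 4, 2]; total = 9

2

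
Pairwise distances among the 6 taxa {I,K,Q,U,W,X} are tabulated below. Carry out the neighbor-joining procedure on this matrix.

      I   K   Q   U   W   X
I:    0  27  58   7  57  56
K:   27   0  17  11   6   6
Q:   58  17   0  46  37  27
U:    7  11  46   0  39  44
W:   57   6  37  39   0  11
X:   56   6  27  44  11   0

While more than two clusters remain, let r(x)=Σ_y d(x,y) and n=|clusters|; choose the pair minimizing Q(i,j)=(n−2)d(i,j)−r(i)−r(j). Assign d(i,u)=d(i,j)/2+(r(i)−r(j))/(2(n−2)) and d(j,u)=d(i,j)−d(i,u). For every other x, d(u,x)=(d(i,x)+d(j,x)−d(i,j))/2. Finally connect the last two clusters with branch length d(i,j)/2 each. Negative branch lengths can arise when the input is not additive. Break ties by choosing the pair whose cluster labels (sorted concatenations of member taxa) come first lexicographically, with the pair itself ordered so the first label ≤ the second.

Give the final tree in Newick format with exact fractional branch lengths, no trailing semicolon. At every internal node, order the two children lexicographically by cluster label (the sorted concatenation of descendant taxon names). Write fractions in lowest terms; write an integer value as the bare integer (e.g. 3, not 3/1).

iteration 1: select I,U (d=7, Q=-324); attach at lengths (43/4, -15/4); label the merged cluster IU
  updated: d(IU,K)=31/2, d(IU,Q)=97/2, d(IU,W)=89/2, d(IU,X)=93/2
iteration 2: select W,X (d=11, Q=-156); attach at lengths (41/6, 25/6); label the merged cluster WX
  updated: d(IU,WX)=40, d(K,WX)=1/2, d(Q,WX)=53/2
iteration 3: select IU,K (d=31/2, Q=-106); attach at lengths (51/2, -10); label the merged cluster IKU
  updated: d(IKU,Q)=25, d(IKU,WX)=25/2
iteration 4: select IKU,Q (d=25, Q=-64); attach at lengths (11/2, 39/2); label the merged cluster IKQU
  updated: d(IKQU,WX)=7
iteration 5: select IKQU,WX (d=7); attach at lengths (7/2, 7/2); label the merged cluster IKQUWX
final tree: ((((I:43/4,U:-15/4):51/2,K:-10):11/2,Q:39/2):7/2,(W:41/6,X:25/6):7/2)
total length: 131/2

((((I:43/4,U:-15/4):51/2,K:-10):11/2,Q:39/2):7/2,(W:41/6,X:25/6):7/2)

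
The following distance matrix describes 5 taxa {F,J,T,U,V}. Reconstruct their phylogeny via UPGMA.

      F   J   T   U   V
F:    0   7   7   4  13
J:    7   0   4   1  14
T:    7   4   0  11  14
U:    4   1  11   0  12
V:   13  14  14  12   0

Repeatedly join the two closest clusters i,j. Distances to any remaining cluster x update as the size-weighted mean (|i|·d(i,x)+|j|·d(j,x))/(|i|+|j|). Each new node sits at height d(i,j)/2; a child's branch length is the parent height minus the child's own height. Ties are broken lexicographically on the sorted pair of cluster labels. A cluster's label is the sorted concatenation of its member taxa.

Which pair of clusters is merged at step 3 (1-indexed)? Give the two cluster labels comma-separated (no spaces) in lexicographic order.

1. join J+U (d=1) ⇒ JU; edges |J|=1/2, |U|=1/2
  updated: d(F,JU)=11/2, d(JU,T)=15/2, d(JU,V)=13
2. join F+JU (d=11/2) ⇒ FJU; edges |F|=11/4, |JU|=9/4
  updated: d(FJU,T)=22/3, d(FJU,V)=13
3. join FJU+T (d=22/3) ⇒ FJTU; edges |FJU|=11/12, |T|=11/3
  updated: d(FJTU,V)=53/4
4. join FJTU+V (d=53/4) ⇒ FJTUV; edges |FJTU|=71/24, |V|=53/8
final tree: (((F:11/4,(J:1/2,U:1/2):9/4):11/12,T:11/3):71/24,V:53/8)
total length: 121/6

FJU,T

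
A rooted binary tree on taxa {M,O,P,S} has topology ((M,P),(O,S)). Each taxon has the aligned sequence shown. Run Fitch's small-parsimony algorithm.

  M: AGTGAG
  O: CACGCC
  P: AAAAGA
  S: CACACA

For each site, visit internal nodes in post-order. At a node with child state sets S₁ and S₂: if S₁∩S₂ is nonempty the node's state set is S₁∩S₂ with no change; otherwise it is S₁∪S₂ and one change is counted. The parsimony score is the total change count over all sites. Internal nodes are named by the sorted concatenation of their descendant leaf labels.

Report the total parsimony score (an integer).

[col 0] MP: children M:{A}, P:{A} ∩→ {A}; cost 0
[col 0] OS: children O:{C}, S:{C} ∩→ {C}; cost 0
[col 0] MOPS: children MP:{A}, OS:{C} ∪→ {A,C}; cost 1
[col 1] MP: children M:{G}, P:{A} ∪→ {A,G}; cost 1
[col 1] OS: children O:{A}, S:{A} ∩→ {A}; cost 0
[col 1] MOPS: children MP:{A,G}, OS:{A} ∩→ {A}; cost 0
[col 2] MP: children M:{T}, P:{A} ∪→ {A,T}; cost 1
[col 2] OS: children O:{C}, S:{C} ∩→ {C}; cost 0
[col 2] MOPS: children MP:{A,T}, OS:{C} ∪→ {A,C,T}; cost 1
[col 3] MP: children M:{G}, P:{A} ∪→ {A,G}; cost 1
[col 3] OS: children O:{G}, S:{A} ∪→ {A,G}; cost 1
[col 3] MOPS: children MP:{A,G}, OS:{A,G} ∩→ {A,G}; cost 0
[col 4] MP: children M:{A}, P:{G} ∪→ {A,G}; cost 1
[col 4] OS: children O:{C}, S:{C} ∩→ {C}; cost 0
[col 4] MOPS: children MP:{A,G}, OS:{C} ∪→ {A,C,G}; cost 1
[col 5] MP: children M:{G}, P:{A} ∪→ {A,G}; cost 1
[col 5] OS: children O:{C}, S:{A} ∪→ {A,C}; cost 1
[col 5] MOPS: children MP:{A,G}, OS:{A,C} ∩→ {A}; cost 0
per-site changes: [1, 1, 2, 2, 2, 2]; total = 10

10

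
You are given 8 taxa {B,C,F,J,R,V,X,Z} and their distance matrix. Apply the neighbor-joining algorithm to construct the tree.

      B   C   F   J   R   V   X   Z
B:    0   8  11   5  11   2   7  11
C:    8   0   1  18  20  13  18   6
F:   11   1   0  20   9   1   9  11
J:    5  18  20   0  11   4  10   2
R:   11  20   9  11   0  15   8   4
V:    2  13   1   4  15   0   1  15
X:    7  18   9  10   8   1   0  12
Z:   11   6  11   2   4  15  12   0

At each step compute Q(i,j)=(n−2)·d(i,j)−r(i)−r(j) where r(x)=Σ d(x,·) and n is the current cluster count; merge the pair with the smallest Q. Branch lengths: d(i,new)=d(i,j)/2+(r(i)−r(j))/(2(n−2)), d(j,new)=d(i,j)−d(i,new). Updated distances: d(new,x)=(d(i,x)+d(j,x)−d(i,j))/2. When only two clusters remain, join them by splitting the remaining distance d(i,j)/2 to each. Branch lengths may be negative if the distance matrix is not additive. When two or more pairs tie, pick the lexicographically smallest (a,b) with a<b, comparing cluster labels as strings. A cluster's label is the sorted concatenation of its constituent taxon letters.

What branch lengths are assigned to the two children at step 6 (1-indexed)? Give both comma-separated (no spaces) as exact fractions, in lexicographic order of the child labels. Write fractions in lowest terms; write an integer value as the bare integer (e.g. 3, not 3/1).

iteration 1: select C,F (d=1, Q=-140); attach at lengths (7/3, -4/3); label the merged cluster CF
  updated: d(B,CF)=9, d(CF,J)=37/2, d(CF,R)=14, d(CF,V)=13/2, d(CF,X)=13, d(CF,Z)=8
iteration 2: select R,Z (d=4, Q=-95); attach at lengths (31/10, 9/10); label the merged cluster RZ
  updated: d(B,RZ)=9, d(CF,RZ)=9, d(J,RZ)=9/2, d(RZ,V)=13, d(RZ,X)=8
iteration 3: select J,RZ (d=9/2, Q=-135/2); attach at lengths (33/16, 39/16); label the merged cluster JRZ
  updated: d(B,JRZ)=19/4, d(CF,JRZ)=23/2, d(JRZ,V)=25/4, d(JRZ,X)=27/4
iteration 4: select V,X (d=1, Q=-81/2); attach at lengths (-3/2, 5/2); label the merged cluster VX
  updated: d(B,VX)=4, d(CF,VX)=37/4, d(JRZ,VX)=6
iteration 5: select B,JRZ (d=19/4, Q=-61/2); attach at lengths (5/4, 7/2); label the merged cluster BJRZ
  updated: d(BJRZ,CF)=63/8, d(BJRZ,VX)=21/8
iteration 6: select BJRZ,CF (d=63/8, Q=-79/4); attach at lengths (5/8, 29/4); label the merged cluster BCFJRZ
  updated: d(BCFJRZ,VX)=2
iteration 7: select BCFJRZ,VX (d=2); attach at lengths (1, 1); label the merged cluster BCFJRVXZ
final tree: (((B:5/4,(J:33/16,(R:31/10,Z:9/10):39/16):7/2):5/8,(C:7/3,F:-4/3):29/4):1,(V:-3/2,X:5/2):1)
total length: 201/8

5/8,29/4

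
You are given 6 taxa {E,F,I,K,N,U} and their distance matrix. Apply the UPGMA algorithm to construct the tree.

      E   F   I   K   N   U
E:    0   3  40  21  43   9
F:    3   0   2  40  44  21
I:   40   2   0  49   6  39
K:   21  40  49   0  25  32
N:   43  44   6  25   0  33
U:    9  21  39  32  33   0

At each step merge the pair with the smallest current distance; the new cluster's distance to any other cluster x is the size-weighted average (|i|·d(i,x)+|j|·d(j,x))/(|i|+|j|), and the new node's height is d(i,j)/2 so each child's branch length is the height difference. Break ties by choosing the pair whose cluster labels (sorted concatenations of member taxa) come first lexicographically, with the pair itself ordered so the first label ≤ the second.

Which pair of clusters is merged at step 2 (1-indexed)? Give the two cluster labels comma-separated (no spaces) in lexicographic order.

step 1: merge (F,I) at d=2; branch lengths F→1, I→1; new cluster FI
  updated: d(E,FI)=43/2, d(FI,K)=89/2, d(FI,N)=25, d(FI,U)=30
step 2: merge (E,U) at d=9; branch lengths E→9/2, U→9/2; new cluster EU
  updated: d(EU,FI)=103/4, d(EU,K)=53/2, d(EU,N)=38
step 3: merge (FI,N) at d=25; branch lengths FI→23/2, N→25/2; new cluster FIN
  updated: d(EU,FIN)=179/6, d(FIN,K)=38
step 4: merge (EU,K) at d=53/2; branch lengths EU→35/4, K→53/4; new cluster EKU
  updated: d(EKU,FIN)=293/9
step 5: merge (EKU,FIN) at d=293/9; branch lengths EKU→109/36, FIN→34/9; new cluster EFIKNU
final tree: (((E:9/2,U:9/2):35/4,K:53/4):109/36,((F:1,I:1):23/2,N:25/2):34/9)
total length: 2297/36

E,U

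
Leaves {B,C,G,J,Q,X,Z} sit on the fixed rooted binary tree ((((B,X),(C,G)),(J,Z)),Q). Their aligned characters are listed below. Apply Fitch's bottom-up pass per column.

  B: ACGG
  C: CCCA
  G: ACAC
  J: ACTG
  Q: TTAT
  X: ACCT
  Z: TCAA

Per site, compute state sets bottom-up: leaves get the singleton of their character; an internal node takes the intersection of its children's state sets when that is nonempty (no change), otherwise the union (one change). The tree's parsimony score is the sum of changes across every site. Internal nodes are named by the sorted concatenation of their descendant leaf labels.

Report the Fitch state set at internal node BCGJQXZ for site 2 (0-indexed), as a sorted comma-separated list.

[col 0] BX: children B:{A}, X:{A} ∩→ {A}; cost 0
[col 0] CG: children C:{C}, G:{A} ∪→ {A,C}; cost 1
[col 0] BCGX: children BX:{A}, CG:{A,C} ∩→ {A}; cost 0
[col 0] JZ: children J:{A}, Z:{T} ∪→ {A,T}; cost 1
[col 0] BCGJXZ: children BCGX:{A}, JZ:{A,T} ∩→ {A}; cost 0
[col 0] BCGJQXZ: children BCGJXZ:{A}, Q:{T} ∪→ {A,T}; cost 1
[col 1] BX: children B:{C}, X:{C} ∩→ {C}; cost 0
[col 1] CG: children C:{C}, G:{C} ∩→ {C}; cost 0
[col 1] BCGX: children BX:{C}, CG:{C} ∩→ {C}; cost 0
[col 1] JZ: children J:{C}, Z:{C} ∩→ {C}; cost 0
[col 1] BCGJXZ: children BCGX:{C}, JZ:{C} ∩→ {C}; cost 0
[col 1] BCGJQXZ: children BCGJXZ:{C}, Q:{T} ∪→ {C,T}; cost 1
[col 2] BX: children B:{G}, X:{C} ∪→ {C,G}; cost 1
[col 2] CG: children C:{C}, G:{A} ∪→ {A,C}; cost 1
[col 2] BCGX: children BX:{C,G}, CG:{A,C} ∩→ {C}; cost 0
[col 2] JZ: children J:{T}, Z:{A} ∪→ {A,T}; cost 1
[col 2] BCGJXZ: children BCGX:{C}, JZ:{A,T} ∪→ {A,C,T}; cost 1
[col 2] BCGJQXZ: children BCGJXZ:{A,C,T}, Q:{A} ∩→ {A}; cost 0
[col 3] BX: children B:{G}, X:{T} ∪→ {G,T}; cost 1
[col 3] CG: children C:{A}, G:{C} ∪→ {A,C}; cost 1
[col 3] BCGX: children BX:{G,T}, CG:{A,C} ∪→ {A,C,G,T}; cost 1
[col 3] JZ: children J:{G}, Z:{A} ∪→ {A,G}; cost 1
[col 3] BCGJXZ: children BCGX:{A,C,G,T}, JZ:{A,G} ∩→ {A,G}; cost 0
[col 3] BCGJQXZ: children BCGJXZ:{A,G}, Q:{T} ∪→ {A,G,T}; cost 1
per-site changes: [3, 1, 4, 5]; total = 13

A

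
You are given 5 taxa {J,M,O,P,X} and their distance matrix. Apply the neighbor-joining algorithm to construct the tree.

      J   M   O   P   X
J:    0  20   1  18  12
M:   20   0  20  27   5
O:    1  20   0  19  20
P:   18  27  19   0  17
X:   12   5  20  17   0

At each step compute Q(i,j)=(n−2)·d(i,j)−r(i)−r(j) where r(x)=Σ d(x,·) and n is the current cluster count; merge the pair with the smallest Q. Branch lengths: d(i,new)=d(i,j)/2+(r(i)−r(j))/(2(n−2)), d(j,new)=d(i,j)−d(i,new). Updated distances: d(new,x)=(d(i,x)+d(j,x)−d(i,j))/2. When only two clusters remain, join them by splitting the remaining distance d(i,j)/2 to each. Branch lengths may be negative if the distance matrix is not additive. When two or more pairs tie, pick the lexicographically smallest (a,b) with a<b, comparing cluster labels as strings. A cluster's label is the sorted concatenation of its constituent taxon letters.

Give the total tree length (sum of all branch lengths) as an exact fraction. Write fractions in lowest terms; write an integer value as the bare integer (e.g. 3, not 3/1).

iteration 1: select M,X (d=5, Q=-111); attach at lengths (11/2, -1/2); label the merged cluster MX
  updated: d(J,MX)=27/2, d(MX,O)=35/2, d(MX,P)=39/2
iteration 2: select J,O (d=1, Q=-68); attach at lengths (-3/4, 7/4); label the merged cluster JO
  updated: d(JO,MX)=15, d(JO,P)=18
iteration 3: select JO,MX (d=15, Q=-105/2); attach at lengths (27/4, 33/4); label the merged cluster JMOX
  updated: d(JMOX,P)=45/4
iteration 4: select JMOX,P (d=45/4); attach at lengths (45/8, 45/8); label the merged cluster JMOPX
final tree: (((J:-3/4,O:7/4):27/4,(M:11/2,X:-1/2):33/4):45/8,P:45/8)
total length: 129/4

129/4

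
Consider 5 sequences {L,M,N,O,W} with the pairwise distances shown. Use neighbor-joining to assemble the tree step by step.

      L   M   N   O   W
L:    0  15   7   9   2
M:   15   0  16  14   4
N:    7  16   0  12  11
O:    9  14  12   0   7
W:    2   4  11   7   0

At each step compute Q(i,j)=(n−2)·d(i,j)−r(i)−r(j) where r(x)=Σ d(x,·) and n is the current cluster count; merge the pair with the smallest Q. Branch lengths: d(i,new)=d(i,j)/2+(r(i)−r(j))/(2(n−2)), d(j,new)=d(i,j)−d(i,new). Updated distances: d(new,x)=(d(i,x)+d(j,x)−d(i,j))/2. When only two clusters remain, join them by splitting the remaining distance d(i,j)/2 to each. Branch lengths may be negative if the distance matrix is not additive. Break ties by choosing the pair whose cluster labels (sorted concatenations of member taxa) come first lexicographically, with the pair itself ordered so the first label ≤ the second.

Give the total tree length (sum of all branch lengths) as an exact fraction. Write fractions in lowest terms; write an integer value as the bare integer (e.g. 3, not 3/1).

step 1: merge (M,W) at d=4, Q=-61; branch lengths M→37/6, W→-13/6; new cluster MW
  updated: d(L,MW)=13/2, d(MW,N)=23/2, d(MW,O)=17/2
step 2: merge (L,N) at d=7, Q=-39; branch lengths L→3/2, N→11/2; new cluster LN
  updated: d(LN,MW)=11/2, d(LN,O)=7
step 3: merge (LN,MW) at d=11/2, Q=-21; branch lengths LN→2, MW→7/2; new cluster LMNW
  updated: d(LMNW,O)=5
step 4: merge (LMNW,O) at d=5; branch lengths LMNW→5/2, O→5/2; new cluster LMNOW
final tree: (((L:3/2,N:11/2):2,(M:37/6,W:-13/6):7/2):5/2,O:5/2)
total length: 43/2

43/2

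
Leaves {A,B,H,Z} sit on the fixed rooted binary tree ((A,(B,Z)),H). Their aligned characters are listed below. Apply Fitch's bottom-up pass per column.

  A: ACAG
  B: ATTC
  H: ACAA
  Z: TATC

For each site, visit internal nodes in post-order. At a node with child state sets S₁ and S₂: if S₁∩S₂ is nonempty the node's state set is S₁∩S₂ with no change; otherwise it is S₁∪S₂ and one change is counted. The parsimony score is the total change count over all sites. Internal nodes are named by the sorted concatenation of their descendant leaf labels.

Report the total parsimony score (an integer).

6

site 0, node BZ: B={A} ∪ Z={T} → {A,T} (+1)
site 0, node ABZ: A={A} ∩ BZ={A,T} → {A} (+0)
site 0, node ABHZ: ABZ={A} ∩ H={A} → {A} (+0)
site 1, node BZ: B={T} ∪ Z={A} → {A,T} (+1)
site 1, node ABZ: A={C} ∪ BZ={A,T} → {A,C,T} (+1)
site 1, node ABHZ: ABZ={A,C,T} ∩ H={C} → {C} (+0)
site 2, node BZ: B={T} ∩ Z={T} → {T} (+0)
site 2, node ABZ: A={A} ∪ BZ={T} → {A,T} (+1)
site 2, node ABHZ: ABZ={A,T} ∩ H={A} → {A} (+0)
site 3, node BZ: B={C} ∩ Z={C} → {C} (+0)
site 3, node ABZ: A={G} ∪ BZ={C} → {C,G} (+1)
site 3, node ABHZ: ABZ={C,G} ∪ H={A} → {A,C,G} (+1)
per-site changes: [1, 2, 1, 2]; total = 6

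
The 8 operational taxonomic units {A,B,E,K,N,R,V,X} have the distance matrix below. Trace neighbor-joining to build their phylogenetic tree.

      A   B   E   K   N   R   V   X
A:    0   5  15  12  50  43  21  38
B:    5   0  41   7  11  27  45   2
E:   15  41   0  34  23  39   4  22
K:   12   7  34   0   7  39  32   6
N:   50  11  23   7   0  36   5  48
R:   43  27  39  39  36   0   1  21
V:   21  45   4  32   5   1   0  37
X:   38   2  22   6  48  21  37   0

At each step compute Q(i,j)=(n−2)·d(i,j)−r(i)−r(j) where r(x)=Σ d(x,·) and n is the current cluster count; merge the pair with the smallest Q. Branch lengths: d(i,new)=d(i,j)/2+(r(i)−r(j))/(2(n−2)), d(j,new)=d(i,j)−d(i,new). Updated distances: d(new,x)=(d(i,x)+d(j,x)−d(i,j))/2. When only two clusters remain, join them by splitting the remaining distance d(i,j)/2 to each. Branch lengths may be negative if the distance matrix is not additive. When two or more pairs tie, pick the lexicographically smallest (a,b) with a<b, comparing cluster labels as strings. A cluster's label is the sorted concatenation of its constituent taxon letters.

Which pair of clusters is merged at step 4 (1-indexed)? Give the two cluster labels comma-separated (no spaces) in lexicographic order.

BX,KN

step 1: merge (R,V) at d=1, Q=-345; branch lengths R→67/12, V→-55/12; new cluster RV
  updated: d(A,RV)=63/2, d(B,RV)=71/2, d(E,RV)=21, d(K,RV)=35, d(N,RV)=20, d(RV,X)=57/2
step 2: merge (B,X) at d=2, Q=-236; branch lengths B→-33/10, X→53/10; new cluster BX
  updated: d(A,BX)=41/2, d(BX,E)=61/2, d(BX,K)=11/2, d(BX,N)=57/2, d(BX,RV)=31
step 3: merge (K,N) at d=7, Q=-194; branch lengths K→-7/8, N→63/8; new cluster KN
  updated: d(A,KN)=55/2, d(BX,KN)=27/2, d(E,KN)=25, d(KN,RV)=24
step 4: merge (BX,KN) at d=27/2, Q=-145; branch lengths BX→23/3, KN→35/6; new cluster BKNX
  updated: d(A,BKNX)=69/4, d(BKNX,E)=21, d(BKNX,RV)=83/4
step 5: merge (A,E) at d=15, Q=-363/4; branch lengths A→147/16, E→93/16; new cluster AE
  updated: d(AE,BKNX)=93/8, d(AE,RV)=75/4
step 6: merge (AE,BKNX) at d=93/8, Q=-409/8; branch lengths AE→77/16, BKNX→109/16; new cluster ABEKNX
  updated: d(ABEKNX,RV)=223/16
step 7: merge (ABEKNX,RV) at d=223/16; branch lengths ABEKNX→223/32, RV→223/32; new cluster ABEKNRVX
final tree: (((A:147/16,E:93/16):77/16,((B:-33/10,X:53/10):23/3,(K:-7/8,N:63/8):35/6):109/16):223/32,(R:67/12,V:-55/12):223/32)
total length: 1025/16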